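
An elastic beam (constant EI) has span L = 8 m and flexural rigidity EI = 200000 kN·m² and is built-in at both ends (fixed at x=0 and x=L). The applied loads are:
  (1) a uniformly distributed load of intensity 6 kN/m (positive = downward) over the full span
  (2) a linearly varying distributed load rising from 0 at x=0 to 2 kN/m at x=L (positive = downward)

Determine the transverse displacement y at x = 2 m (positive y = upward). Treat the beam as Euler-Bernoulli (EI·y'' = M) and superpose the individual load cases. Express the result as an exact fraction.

Load 1 — uniform load w=6 kN/m over full span:
  y_1 = -wx²(L-x)²/(24EI) = -6·2²·(8-2)²/(24·200000) = -9/50000 m
Load 2 — triangular load w₀=2 kN/m (0→w₀ over full span):
  y_2 = -w₀x²(L-x)²(x+2L)/(120LEI) = -2·2²·(8-2)²·(2+2·8)/(120·8·200000) = -27/1000000 m
Superposition: y = Σ y_i = -207/1000000 m ≈ -0.000207 m

y(2) = -207/1000000 m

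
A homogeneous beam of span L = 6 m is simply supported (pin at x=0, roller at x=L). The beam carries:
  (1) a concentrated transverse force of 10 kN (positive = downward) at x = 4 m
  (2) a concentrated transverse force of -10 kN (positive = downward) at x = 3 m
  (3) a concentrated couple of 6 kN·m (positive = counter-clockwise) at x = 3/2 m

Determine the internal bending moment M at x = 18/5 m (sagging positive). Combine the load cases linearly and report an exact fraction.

Load 1 — point force P=10 kN at a=4 m (b=L-a=2):
  M_1 = Pbx/L  [x≤a] = 10·2·(18/5)/6 = 12 kN·m
Load 2 — point force P=-10 kN at a=3 m (b=L-a=3):
  M_2 = Pa(L-x)/L  [x>a] = (-10)·3·(6-(18/5))/6 = -12 kN·m
Load 3 — applied couple M₀=6 kN·m at a=3/2 m (b=L-a=9/2):
  M_3 = M₀x/L - M₀  [x>a] = 6·(18/5)/6 - 6 = -12/5 kN·m
Superposition: M = Σ M_i = -12/5 kN·m ≈ -2.400000 kN·m

M(18/5) = -12/5 kN·m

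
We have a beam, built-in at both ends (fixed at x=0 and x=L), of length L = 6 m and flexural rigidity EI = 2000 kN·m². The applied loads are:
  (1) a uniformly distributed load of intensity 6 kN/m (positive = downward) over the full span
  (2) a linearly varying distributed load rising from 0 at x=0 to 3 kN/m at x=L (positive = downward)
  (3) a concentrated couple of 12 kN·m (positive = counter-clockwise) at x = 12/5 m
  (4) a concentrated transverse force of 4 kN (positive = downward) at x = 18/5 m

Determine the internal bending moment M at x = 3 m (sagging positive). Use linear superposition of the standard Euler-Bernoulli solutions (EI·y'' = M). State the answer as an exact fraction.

M(3) = 837/100 kN·m

Load 1 — uniform load w=6 kN/m over full span:
  M_1 = wLx/2 - wL²/12 - wx²/2 = 6·6·3/2 - 6·6²/12 - 6·3²/2 = 9 kN·m
Load 2 — triangular load w₀=3 kN/m (0→w₀ over full span):
  M_2 = 3w₀Lx/20 - w₀L²/30 - w₀x³/(6L) = 3·3·6·3/20 - 3·6²/30 - 3·3³/(6·6) = 9/4 kN·m
Load 3 — applied couple M₀=12 kN·m at a=12/5 m (b=L-a=18/5):
  M_3 = R_Ax - M_A - M₀  [x>a] with R_A=72/25, M_A=36/25 = (72/25)·3 - (36/25) - 12 = -24/5 kN·m
Load 4 — point force P=4 kN at a=18/5 m (b=L-a=12/5):
  M_4 = Pb²(3a+b)x/L³ - Pab²/L²  [x≤a] = 4·(12/5)²·(3·(18/5)+(12/5))·3/6³ - 4·(18/5)·(12/5)²/6² = 48/25 kN·m
Superposition: M = Σ M_i = 837/100 kN·m ≈ 8.370000 kN·m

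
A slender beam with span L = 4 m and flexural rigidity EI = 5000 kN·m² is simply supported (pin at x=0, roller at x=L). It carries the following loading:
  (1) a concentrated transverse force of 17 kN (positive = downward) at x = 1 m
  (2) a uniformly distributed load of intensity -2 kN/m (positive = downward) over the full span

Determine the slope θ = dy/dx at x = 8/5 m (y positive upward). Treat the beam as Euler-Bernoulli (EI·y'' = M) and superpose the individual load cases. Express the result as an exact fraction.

θ(8/5) = -109/15000000 rad

Load 1 — point force P=17 kN at a=1 m (b=L-a=3):
  θ_1 = -Pa(2L²-6Lx+3x²+a²)/(6LEI)  [x>a] = -17·1·(2·4²-6·4·(8/5)+3·(8/5)²+1²)/(6·4·5000) = -323/1000000 rad
Load 2 — uniform load w=-2 kN/m over full span:
  θ_2 = -w(L³-6Lx²+4x³)/(24EI) = -(-2)·(4³-6·4·(8/5)²+4·(8/5)³)/(24·5000) = 74/234375 rad
Superposition: θ = Σ θ_i = -109/15000000 rad ≈ -0.000007 rad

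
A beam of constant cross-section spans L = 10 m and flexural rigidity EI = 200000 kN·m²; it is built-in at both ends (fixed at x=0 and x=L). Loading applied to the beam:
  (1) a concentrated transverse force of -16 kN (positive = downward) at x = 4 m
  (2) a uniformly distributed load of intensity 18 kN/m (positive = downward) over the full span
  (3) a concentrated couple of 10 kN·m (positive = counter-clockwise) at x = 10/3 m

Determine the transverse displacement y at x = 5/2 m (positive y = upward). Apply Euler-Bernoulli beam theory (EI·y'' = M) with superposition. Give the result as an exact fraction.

Load 1 — point force P=-16 kN at a=4 m (b=L-a=6):
  y_1 = -Pb²x²(3aL-(3a+b)x)/(6L³EI)  [x≤a] = -(-16)·6²·(5/2)²·(3·4·10-(3·4+6)·(5/2))/(6·10³·200000) = 9/40000 m
Load 2 — uniform load w=18 kN/m over full span:
  y_2 = -wx²(L-x)²/(24EI) = -18·(5/2)²·(10-(5/2))²/(24·200000) = -27/20480 m
Load 3 — applied couple M₀=10 kN·m at a=10/3 m (b=L-a=20/3):
  y_3 = (R_Ax³/6 - M_Ax²/2)/EI  [x≤a] with R_A=4/3, M_A=0 = ((4/3)·(5/2)³/6 - 0·(5/2)²/2)/200000 = 1/57600 m
Superposition: y = Σ y_i = -24791/23040000 m ≈ -0.001076 m

y(5/2) = -24791/23040000 m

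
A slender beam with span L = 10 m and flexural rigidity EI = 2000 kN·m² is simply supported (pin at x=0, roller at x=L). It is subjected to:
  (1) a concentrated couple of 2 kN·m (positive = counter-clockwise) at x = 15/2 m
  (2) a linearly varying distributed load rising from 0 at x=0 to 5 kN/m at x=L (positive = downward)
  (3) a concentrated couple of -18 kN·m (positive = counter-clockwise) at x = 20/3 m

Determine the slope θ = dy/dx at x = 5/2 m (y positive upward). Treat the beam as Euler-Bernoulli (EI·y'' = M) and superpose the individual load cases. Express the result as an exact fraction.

θ(5/2) = -27511/921600 rad

Load 1 — applied couple M₀=2 kN·m at a=15/2 m (b=L-a=5/2):
  θ_1 = (M₀x²/(2L)+C₁)/EI  [x≤a] with C₁=M₀(3b²-L²)/(6L)=-65/24 = (2·(5/2)²/(2·10)+(-65/24))/2000 = -1/960 rad
Load 2 — triangular load w₀=5 kN/m (0→w₀ over full span):
  θ_2 = -w₀(7L⁴-30L²x²+15x⁴)/(360LEI) = -5·(7·10⁴-30·10²·(5/2)²+15·(5/2)⁴)/(360·10·2000) = -1327/36864 rad
Load 3 — applied couple M₀=-18 kN·m at a=20/3 m (b=L-a=10/3):
  θ_3 = (M₀x²/(2L)+C₁)/EI  [x≤a] with C₁=M₀(3b²-L²)/(6L)=20 = ((-18)·(5/2)²/(2·10)+20)/2000 = 23/3200 rad
Superposition: θ = Σ θ_i = -27511/921600 rad ≈ -0.029851 rad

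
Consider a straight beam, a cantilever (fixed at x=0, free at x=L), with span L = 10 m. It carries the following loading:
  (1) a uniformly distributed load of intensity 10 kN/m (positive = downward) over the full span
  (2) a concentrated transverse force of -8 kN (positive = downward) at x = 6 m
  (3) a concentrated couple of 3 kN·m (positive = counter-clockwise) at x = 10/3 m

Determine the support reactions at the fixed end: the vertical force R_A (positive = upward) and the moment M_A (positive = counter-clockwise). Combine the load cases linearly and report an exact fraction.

Load 1 — uniform load w=10 kN/m over full span:
  R_A = wL = 10·10 = 100 kN
  M_A = wL²/2 = 10·10²/2 = 500 kN·m
Load 2 — point force P=-8 kN at a=6 m (b=L-a=4):
  R_A = P = (-8) = -8 kN
  M_A = Pa = (-8)·6 = -48 kN·m
Load 3 — applied couple M₀=3 kN·m at a=10/3 m (b=L-a=20/3):
  R_A = 0 kN
  M_A = -M₀ = -3 kN·m
Superposition: R_A = 92 kN, M_A = 449 kN·m

R_A = 92 kN, M_A = 449 kN·m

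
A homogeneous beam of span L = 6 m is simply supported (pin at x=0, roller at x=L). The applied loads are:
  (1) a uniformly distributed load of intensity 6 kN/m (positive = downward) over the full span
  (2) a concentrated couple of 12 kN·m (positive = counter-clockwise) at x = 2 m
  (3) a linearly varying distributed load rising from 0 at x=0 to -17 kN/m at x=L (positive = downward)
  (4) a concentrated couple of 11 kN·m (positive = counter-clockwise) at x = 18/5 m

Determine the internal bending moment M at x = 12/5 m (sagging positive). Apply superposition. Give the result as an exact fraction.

Load 1 — uniform load w=6 kN/m over full span:
  M_1 = wx(L-x)/2 = 6·(12/5)·(6-(12/5))/2 = 648/25 kN·m
Load 2 — applied couple M₀=12 kN·m at a=2 m (b=L-a=4):
  M_2 = M₀x/L - M₀  [x>a] = 12·(12/5)/6 - 12 = -36/5 kN·m
Load 3 — triangular load w₀=-17 kN/m (0→w₀ over full span):
  M_3 = w₀Lx/6 - w₀x³/(6L) = (-17)·6·(12/5)/6 - (-17)·(12/5)³/(6·6) = -4284/125 kN·m
Load 4 — applied couple M₀=11 kN·m at a=18/5 m (b=L-a=12/5):
  M_4 = M₀x/L  [x≤a] = 11·(12/5)/6 = 22/5 kN·m
Superposition: M = Σ M_i = -1394/125 kN·m ≈ -11.152000 kN·m

M(12/5) = -1394/125 kN·m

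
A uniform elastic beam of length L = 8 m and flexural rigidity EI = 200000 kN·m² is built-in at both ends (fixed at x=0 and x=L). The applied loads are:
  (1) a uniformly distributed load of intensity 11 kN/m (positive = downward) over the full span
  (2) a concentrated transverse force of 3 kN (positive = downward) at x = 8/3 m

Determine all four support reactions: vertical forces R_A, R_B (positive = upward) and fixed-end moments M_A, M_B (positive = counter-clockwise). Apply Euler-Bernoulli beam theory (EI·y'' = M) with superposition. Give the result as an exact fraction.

R_A = 416/9 kN, M_A = 560/9 kN·m, R_B = 403/9 kN, M_B = -544/9 kN·m

Load 1 — uniform load w=11 kN/m over full span:
  R_A = wL/2 = 11·8/2 = 44 kN
  M_A = wL²/12 = 11·8²/12 = 176/3 kN·m
  R_B = wL/2 = 11·8/2 = 44 kN
  M_B = -wL²/12 = -11·8²/12 = -176/3 kN·m
Load 2 — point force P=3 kN at a=8/3 m (b=L-a=16/3):
  R_A = Pb²(3a+b)/L³ = 3·(16/3)²·(3·(8/3)+(16/3))/8³ = 20/9 kN
  M_A = Pab²/L² = 3·(8/3)·(16/3)²/8² = 32/9 kN·m
  R_B = Pa²(a+3b)/L³ = 3·(8/3)²·((8/3)+3·(16/3))/8³ = 7/9 kN
  M_B = -Pa²b/L² = -3·(8/3)²·(16/3)/8² = -16/9 kN·m
Superposition: R_A = 416/9 kN, M_A = 560/9 kN·m, R_B = 403/9 kN, M_B = -544/9 kN·m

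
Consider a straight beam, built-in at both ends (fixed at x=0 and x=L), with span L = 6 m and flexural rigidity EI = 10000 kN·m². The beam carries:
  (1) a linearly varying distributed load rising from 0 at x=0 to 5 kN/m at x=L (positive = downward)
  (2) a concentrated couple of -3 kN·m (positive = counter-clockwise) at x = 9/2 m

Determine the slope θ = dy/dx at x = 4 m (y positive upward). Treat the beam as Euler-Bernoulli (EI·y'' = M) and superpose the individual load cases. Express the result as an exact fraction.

θ(4) = 17/72000 rad

Load 1 — triangular load w₀=5 kN/m (0→w₀ over full span):
  θ_1 = -w₀(2x(L-x)(L-2x)(x+2L)+x²(L-x)²)/(120LEI) = -5·(2·4·(6-4)·(6-2·4)·(4+2·6)+4²·(6-4)²)/(120·6·10000) = 7/22500 rad
Load 2 — applied couple M₀=-3 kN·m at a=9/2 m (b=L-a=3/2):
  θ_2 = (R_Ax²/2 - M_Ax)/EI  [x≤a] with R_A=-9/16, M_A=-15/16 = ((-9/16)·4²/2 - (-15/16)·4)/10000 = -3/40000 rad
Superposition: θ = Σ θ_i = 17/72000 rad ≈ 0.000236 rad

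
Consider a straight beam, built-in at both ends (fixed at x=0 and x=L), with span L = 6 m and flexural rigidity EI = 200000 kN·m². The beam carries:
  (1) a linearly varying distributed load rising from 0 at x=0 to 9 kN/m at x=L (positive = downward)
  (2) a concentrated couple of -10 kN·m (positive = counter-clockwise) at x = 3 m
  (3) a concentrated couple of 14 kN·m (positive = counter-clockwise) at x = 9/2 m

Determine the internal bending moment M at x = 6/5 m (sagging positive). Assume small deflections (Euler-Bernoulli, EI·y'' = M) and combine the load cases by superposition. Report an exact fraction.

Load 1 — triangular load w₀=9 kN/m (0→w₀ over full span):
  M_1 = 3w₀Lx/20 - w₀L²/30 - w₀x³/(6L) = 3·9·6·(6/5)/20 - 9·6²/30 - 9·(6/5)³/(6·6) = -189/125 kN·m
Load 2 — applied couple M₀=-10 kN·m at a=3 m (b=L-a=3):
  M_2 = R_Ax - M_A  [x≤a] with R_A=-5/2, M_A=-5/2 = (-5/2)·(6/5) - (-5/2) = -1/2 kN·m
Load 3 — applied couple M₀=14 kN·m at a=9/2 m (b=L-a=3/2):
  M_3 = R_Ax - M_A  [x≤a] with R_A=21/8, M_A=35/8 = (21/8)·(6/5) - (35/8) = -49/40 kN·m
Superposition: M = Σ M_i = -3237/1000 kN·m ≈ -3.237000 kN·m

M(6/5) = -3237/1000 kN·m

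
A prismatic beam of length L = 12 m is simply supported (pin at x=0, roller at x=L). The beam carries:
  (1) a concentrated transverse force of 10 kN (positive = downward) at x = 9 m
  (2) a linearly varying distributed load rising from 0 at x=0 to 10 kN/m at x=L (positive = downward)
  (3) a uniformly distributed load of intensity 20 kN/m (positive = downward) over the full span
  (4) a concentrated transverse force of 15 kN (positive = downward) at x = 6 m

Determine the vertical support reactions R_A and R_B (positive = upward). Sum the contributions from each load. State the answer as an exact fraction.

R_A = 150 kN, R_B = 175 kN

Load 1 — point force P=10 kN at a=9 m (b=L-a=3):
  R_A = Pb/L = 10·3/12 = 5/2 kN
  R_B = Pa/L = 10·9/12 = 15/2 kN
Load 2 — triangular load w₀=10 kN/m (0→w₀ over full span):
  R_A = w₀L/6 = 10·12/6 = 20 kN
  R_B = w₀L/3 = 10·12/3 = 40 kN
Load 3 — uniform load w=20 kN/m over full span:
  R_A = wL/2 = 20·12/2 = 120 kN
  R_B = wL/2 = 20·12/2 = 120 kN
Load 4 — point force P=15 kN at a=6 m (b=L-a=6):
  R_A = Pb/L = 15·6/12 = 15/2 kN
  R_B = Pa/L = 15·6/12 = 15/2 kN
Superposition: R_A = 150 kN, R_B = 175 kN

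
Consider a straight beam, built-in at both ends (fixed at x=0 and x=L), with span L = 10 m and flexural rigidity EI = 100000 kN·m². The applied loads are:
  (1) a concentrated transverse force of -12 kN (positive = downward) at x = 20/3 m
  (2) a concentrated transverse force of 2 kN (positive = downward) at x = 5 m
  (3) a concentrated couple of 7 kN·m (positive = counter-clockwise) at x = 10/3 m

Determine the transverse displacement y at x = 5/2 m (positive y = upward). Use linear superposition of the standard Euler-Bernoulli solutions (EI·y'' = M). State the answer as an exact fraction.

y(5/2) = 73/432000 m

Load 1 — point force P=-12 kN at a=20/3 m (b=L-a=10/3):
  y_1 = -Pb²x²(3aL-(3a+b)x)/(6L³EI)  [x≤a] = -(-12)·(10/3)²·(5/2)²·(3·(20/3)·10-(3·(20/3)+(10/3))·(5/2))/(6·10³·100000) = 17/86400 m
Load 2 — point force P=2 kN at a=5 m (b=L-a=5):
  y_2 = -Pb²x²(3aL-(3a+b)x)/(6L³EI)  [x≤a] = -2·5²·(5/2)²·(3·5·10-(3·5+5)·(5/2))/(6·10³·100000) = -1/19200 m
Load 3 — applied couple M₀=7 kN·m at a=10/3 m (b=L-a=20/3):
  y_3 = (R_Ax³/6 - M_Ax²/2)/EI  [x≤a] with R_A=14/15, M_A=0 = ((14/15)·(5/2)³/6 - 0·(5/2)²/2)/100000 = 7/288000 m
Superposition: y = Σ y_i = 73/432000 m ≈ 0.000169 m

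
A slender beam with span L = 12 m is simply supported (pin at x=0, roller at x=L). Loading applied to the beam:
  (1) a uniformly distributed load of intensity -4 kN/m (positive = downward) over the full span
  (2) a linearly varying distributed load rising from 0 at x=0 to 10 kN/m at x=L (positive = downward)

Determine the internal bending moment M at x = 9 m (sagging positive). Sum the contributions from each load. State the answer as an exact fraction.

M(9) = 99/4 kN·m

Load 1 — uniform load w=-4 kN/m over full span:
  M_1 = wx(L-x)/2 = (-4)·9·(12-9)/2 = -54 kN·m
Load 2 — triangular load w₀=10 kN/m (0→w₀ over full span):
  M_2 = w₀Lx/6 - w₀x³/(6L) = 10·12·9/6 - 10·9³/(6·12) = 315/4 kN·m
Superposition: M = Σ M_i = 99/4 kN·m ≈ 24.750000 kN·m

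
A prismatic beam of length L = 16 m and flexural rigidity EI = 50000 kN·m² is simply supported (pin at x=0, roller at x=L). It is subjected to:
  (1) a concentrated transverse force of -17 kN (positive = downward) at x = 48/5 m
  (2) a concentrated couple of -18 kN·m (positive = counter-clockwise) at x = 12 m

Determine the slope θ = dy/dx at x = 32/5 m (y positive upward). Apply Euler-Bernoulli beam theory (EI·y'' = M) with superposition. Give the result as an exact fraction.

θ(32/5) = 15051/6250000 rad

Load 1 — point force P=-17 kN at a=48/5 m (b=L-a=32/5):
  θ_1 = -Pb(L²-b²-3x²)/(6LEI)  [x≤a] = -(-17)·(32/5)·(16²-(32/5)²-3·(32/5)²)/(6·16·50000) = 816/390625 rad
Load 2 — applied couple M₀=-18 kN·m at a=12 m (b=L-a=4):
  θ_2 = (M₀x²/(2L)+C₁)/EI  [x≤a] with C₁=M₀(3b²-L²)/(6L)=39 = ((-18)·(32/5)²/(2·16)+39)/50000 = 399/1250000 rad
Superposition: θ = Σ θ_i = 15051/6250000 rad ≈ 0.002408 rad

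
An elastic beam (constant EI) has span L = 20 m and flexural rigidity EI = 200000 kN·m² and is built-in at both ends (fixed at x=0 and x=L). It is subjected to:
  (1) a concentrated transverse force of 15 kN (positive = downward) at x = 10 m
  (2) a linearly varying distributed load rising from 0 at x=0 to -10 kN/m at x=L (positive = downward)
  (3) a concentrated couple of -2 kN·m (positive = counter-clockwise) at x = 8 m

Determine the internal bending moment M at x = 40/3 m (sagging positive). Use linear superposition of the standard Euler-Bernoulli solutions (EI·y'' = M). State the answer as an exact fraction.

M(40/3) = -228079/4050 kN·m

Load 1 — point force P=15 kN at a=10 m (b=L-a=10):
  M_1 = Pa²(a+3b)(L-x)/L³ - Pa²b/L²  [x>a] = 15·10²·(10+3·10)·(20-(40/3))/20³ - 15·10²·10/20² = 25/2 kN·m
Load 2 — triangular load w₀=-10 kN/m (0→w₀ over full span):
  M_2 = 3w₀Lx/20 - w₀L²/30 - w₀x³/(6L) = 3·(-10)·20·(40/3)/20 - (-10)·20²/30 - (-10)·(40/3)³/(6·20) = -5600/81 kN·m
Load 3 — applied couple M₀=-2 kN·m at a=8 m (b=L-a=12):
  M_3 = R_Ax - M_A - M₀  [x>a] with R_A=-18/125, M_A=-6/25 = (-18/125)·(40/3) - (-6/25) - (-2) = 8/25 kN·m
Superposition: M = Σ M_i = -228079/4050 kN·m ≈ -56.315802 kN·m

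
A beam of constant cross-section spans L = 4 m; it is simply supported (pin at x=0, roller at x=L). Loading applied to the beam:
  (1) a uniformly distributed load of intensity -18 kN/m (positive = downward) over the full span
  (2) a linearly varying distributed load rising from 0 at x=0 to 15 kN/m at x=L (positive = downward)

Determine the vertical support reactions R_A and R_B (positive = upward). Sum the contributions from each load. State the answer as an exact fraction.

R_A = -26 kN, R_B = -16 kN

Load 1 — uniform load w=-18 kN/m over full span:
  R_A = wL/2 = (-18)·4/2 = -36 kN
  R_B = wL/2 = (-18)·4/2 = -36 kN
Load 2 — triangular load w₀=15 kN/m (0→w₀ over full span):
  R_A = w₀L/6 = 15·4/6 = 10 kN
  R_B = w₀L/3 = 15·4/3 = 20 kN
Superposition: R_A = -26 kN, R_B = -16 kN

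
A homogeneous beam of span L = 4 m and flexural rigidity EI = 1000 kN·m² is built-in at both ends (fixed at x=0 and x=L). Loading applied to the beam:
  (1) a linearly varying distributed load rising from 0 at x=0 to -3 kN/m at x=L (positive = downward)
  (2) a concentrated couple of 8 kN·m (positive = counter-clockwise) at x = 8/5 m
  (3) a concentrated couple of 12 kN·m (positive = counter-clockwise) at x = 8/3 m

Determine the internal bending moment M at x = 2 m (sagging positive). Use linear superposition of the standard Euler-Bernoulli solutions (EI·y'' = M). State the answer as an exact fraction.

Load 1 — triangular load w₀=-3 kN/m (0→w₀ over full span):
  M_1 = 3w₀Lx/20 - w₀L²/30 - w₀x³/(6L) = 3·(-3)·4·2/20 - (-3)·4²/30 - (-3)·2³/(6·4) = -1 kN·m
Load 2 — applied couple M₀=8 kN·m at a=8/5 m (b=L-a=12/5):
  M_2 = R_Ax - M_A - M₀  [x>a] with R_A=72/25, M_A=24/25 = (72/25)·2 - (24/25) - 8 = -16/5 kN·m
Load 3 — applied couple M₀=12 kN·m at a=8/3 m (b=L-a=4/3):
  M_3 = R_Ax - M_A  [x≤a] with R_A=4, M_A=4 = 4·2 - 4 = 4 kN·m
Superposition: M = Σ M_i = -1/5 kN·m ≈ -0.200000 kN·m

M(2) = -1/5 kN·m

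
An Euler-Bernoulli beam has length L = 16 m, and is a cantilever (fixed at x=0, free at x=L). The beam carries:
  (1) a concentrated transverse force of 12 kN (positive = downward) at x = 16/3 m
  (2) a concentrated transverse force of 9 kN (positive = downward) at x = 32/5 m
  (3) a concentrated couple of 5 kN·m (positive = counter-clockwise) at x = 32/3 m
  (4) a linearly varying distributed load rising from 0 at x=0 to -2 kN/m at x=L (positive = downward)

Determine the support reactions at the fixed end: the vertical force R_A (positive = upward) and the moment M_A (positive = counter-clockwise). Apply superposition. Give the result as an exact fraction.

Load 1 — point force P=12 kN at a=16/3 m (b=L-a=32/3):
  R_A = P = 12 kN
  M_A = Pa = 12·(16/3) = 64 kN·m
Load 2 — point force P=9 kN at a=32/5 m (b=L-a=48/5):
  R_A = P = 9 kN
  M_A = Pa = 9·(32/5) = 288/5 kN·m
Load 3 — applied couple M₀=5 kN·m at a=32/3 m (b=L-a=16/3):
  R_A = 0 kN
  M_A = -M₀ = -5 kN·m
Load 4 — triangular load w₀=-2 kN/m (0→w₀ over full span):
  R_A = w₀L/2 = (-2)·16/2 = -16 kN
  M_A = w₀L²/3 = (-2)·16²/3 = -512/3 kN·m
Superposition: R_A = 5 kN, M_A = -811/15 kN·m

R_A = 5 kN, M_A = -811/15 kN·m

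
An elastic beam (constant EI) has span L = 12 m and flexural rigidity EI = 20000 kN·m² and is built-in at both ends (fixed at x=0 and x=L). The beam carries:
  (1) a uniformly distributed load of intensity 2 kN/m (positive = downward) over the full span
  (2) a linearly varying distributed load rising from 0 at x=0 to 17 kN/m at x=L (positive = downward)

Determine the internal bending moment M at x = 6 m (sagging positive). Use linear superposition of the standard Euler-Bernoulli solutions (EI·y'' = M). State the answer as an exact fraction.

Load 1 — uniform load w=2 kN/m over full span:
  M_1 = wLx/2 - wL²/12 - wx²/2 = 2·12·6/2 - 2·12²/12 - 2·6²/2 = 12 kN·m
Load 2 — triangular load w₀=17 kN/m (0→w₀ over full span):
  M_2 = 3w₀Lx/20 - w₀L²/30 - w₀x³/(6L) = 3·17·12·6/20 - 17·12²/30 - 17·6³/(6·12) = 51 kN·m
Superposition: M = Σ M_i = 63 kN·m ≈ 63.000000 kN·m

M(6) = 63 kN·m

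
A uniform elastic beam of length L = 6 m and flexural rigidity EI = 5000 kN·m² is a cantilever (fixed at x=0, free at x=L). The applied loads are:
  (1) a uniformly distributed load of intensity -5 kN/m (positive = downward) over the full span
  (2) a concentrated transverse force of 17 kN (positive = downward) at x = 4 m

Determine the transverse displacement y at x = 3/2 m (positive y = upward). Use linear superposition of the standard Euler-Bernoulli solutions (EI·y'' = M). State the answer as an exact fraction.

Load 1 — uniform load w=-5 kN/m over full span:
  y_1 = -wx²(x²-4Lx+6L²)/(24EI) = -(-5)·(3/2)²·((3/2)²-4·6·(3/2)+6·6²)/(24·5000) = 2187/128000 m
Load 2 — point force P=17 kN at a=4 m (b=L-a=2):
  y_2 = -Px²(3a-x)/(6EI)  [x≤a] = -17·(3/2)²·(3·4-(3/2))/(6·5000) = -1071/80000 m
Superposition: y = Σ y_i = 2367/640000 m ≈ 0.003698 m

y(3/2) = 2367/640000 m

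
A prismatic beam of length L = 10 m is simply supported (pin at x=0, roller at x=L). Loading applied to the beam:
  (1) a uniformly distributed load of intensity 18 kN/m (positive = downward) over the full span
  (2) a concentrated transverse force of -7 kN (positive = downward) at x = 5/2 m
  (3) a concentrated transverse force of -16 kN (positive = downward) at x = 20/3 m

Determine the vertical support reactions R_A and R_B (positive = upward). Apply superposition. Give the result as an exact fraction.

Load 1 — uniform load w=18 kN/m over full span:
  R_A = wL/2 = 18·10/2 = 90 kN
  R_B = wL/2 = 18·10/2 = 90 kN
Load 2 — point force P=-7 kN at a=5/2 m (b=L-a=15/2):
  R_A = Pb/L = (-7)·(15/2)/10 = -21/4 kN
  R_B = Pa/L = (-7)·(5/2)/10 = -7/4 kN
Load 3 — point force P=-16 kN at a=20/3 m (b=L-a=10/3):
  R_A = Pb/L = (-16)·(10/3)/10 = -16/3 kN
  R_B = Pa/L = (-16)·(20/3)/10 = -32/3 kN
Superposition: R_A = 953/12 kN, R_B = 931/12 kN

R_A = 953/12 kN, R_B = 931/12 kN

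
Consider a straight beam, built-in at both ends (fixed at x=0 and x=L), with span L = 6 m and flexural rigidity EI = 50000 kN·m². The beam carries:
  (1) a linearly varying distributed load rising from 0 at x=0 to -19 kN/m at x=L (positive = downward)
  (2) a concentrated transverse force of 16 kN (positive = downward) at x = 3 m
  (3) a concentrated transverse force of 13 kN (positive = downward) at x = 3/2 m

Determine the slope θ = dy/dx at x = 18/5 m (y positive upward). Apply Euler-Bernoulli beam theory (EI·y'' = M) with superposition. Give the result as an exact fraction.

θ(18/5) = 10593/250000000 rad

Load 1 — triangular load w₀=-19 kN/m (0→w₀ over full span):
  θ_1 = -w₀(2x(L-x)(L-2x)(x+2L)+x²(L-x)²)/(120LEI) = -(-19)·(2·(18/5)·(6-(18/5))·(6-2·(18/5))·((18/5)+2·6)+(18/5)²·(6-(18/5))²)/(120·6·50000) = -513/3906250 rad
Load 2 — point force P=16 kN at a=3 m (b=L-a=3):
  θ_2 = Pa²(L-x)(2bL-(3b+a)(L-x))/(2L³EI)  [x>a] = 16·3²·(6-(18/5))·(2·3·6-(3·3+3)·(6-(18/5)))/(2·6³·50000) = 9/78125 rad
Load 3 — point force P=13 kN at a=3/2 m (b=L-a=9/2):
  θ_3 = Pa²(L-x)(2bL-(3b+a)(L-x))/(2L³EI)  [x>a] = 13·(3/2)²·(6-(18/5))·(2·(9/2)·6-(3·(9/2)+(3/2))·(6-(18/5)))/(2·6³·50000) = 117/2000000 rad
Superposition: θ = Σ θ_i = 10593/250000000 rad ≈ 0.000042 rad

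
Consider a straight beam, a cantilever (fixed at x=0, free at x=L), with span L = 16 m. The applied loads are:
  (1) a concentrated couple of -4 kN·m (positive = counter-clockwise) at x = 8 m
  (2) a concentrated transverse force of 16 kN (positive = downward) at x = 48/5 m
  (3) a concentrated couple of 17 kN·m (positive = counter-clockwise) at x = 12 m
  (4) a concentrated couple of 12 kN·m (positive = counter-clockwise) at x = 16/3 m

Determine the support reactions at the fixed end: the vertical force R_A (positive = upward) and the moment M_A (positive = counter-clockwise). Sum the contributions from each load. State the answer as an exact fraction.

R_A = 16 kN, M_A = 643/5 kN·m

Load 1 — applied couple M₀=-4 kN·m at a=8 m (b=L-a=8):
  R_A = 0 kN
  M_A = -M₀ = -(-4) = 4 kN·m
Load 2 — point force P=16 kN at a=48/5 m (b=L-a=32/5):
  R_A = P = 16 kN
  M_A = Pa = 16·(48/5) = 768/5 kN·m
Load 3 — applied couple M₀=17 kN·m at a=12 m (b=L-a=4):
  R_A = 0 kN
  M_A = -M₀ = -17 kN·m
Load 4 — applied couple M₀=12 kN·m at a=16/3 m (b=L-a=32/3):
  R_A = 0 kN
  M_A = -M₀ = -12 kN·m
Superposition: R_A = 16 kN, M_A = 643/5 kN·m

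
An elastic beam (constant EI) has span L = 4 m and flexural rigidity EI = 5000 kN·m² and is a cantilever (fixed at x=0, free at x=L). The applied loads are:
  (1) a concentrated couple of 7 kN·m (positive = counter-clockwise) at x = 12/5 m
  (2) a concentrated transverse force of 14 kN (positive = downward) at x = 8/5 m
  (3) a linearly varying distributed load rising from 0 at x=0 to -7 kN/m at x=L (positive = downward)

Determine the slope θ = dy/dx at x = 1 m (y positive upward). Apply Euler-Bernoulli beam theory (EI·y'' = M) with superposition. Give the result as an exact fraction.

Load 1 — applied couple M₀=7 kN·m at a=12/5 m (b=L-a=8/5):
  θ_1 = M₀x/EI  [x≤a] = 7·1/5000 = 7/5000 rad
Load 2 — point force P=14 kN at a=8/5 m (b=L-a=12/5):
  θ_2 = -Px(2a-x)/(2EI)  [x≤a] = -14·1·(2·(8/5)-1)/(2·5000) = -77/25000 rad
Load 3 — triangular load w₀=-7 kN/m (0→w₀ over full span):
  θ_3 = (w₀Lx²/4-w₀L²x/3-w₀x⁴/(24L))/EI = ((-7)·4·1²/4-(-7)·4²·1/3-(-7)·1⁴/(24·4))/5000 = 973/160000 rad
Superposition: θ = Σ θ_i = 3521/800000 rad ≈ 0.004401 rad

θ(1) = 3521/800000 rad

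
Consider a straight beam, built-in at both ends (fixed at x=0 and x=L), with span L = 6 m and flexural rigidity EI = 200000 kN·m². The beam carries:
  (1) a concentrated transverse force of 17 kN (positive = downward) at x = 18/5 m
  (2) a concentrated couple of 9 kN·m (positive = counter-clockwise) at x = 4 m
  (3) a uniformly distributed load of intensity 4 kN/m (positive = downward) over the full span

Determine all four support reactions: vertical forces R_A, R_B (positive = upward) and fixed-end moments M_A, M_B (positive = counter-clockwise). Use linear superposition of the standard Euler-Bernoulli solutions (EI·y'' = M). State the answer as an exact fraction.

R_A = 2498/125 kN, M_A = 3099/125 kN·m, R_B = 2627/125 kN, M_B = -3336/125 kN·m

Load 1 — point force P=17 kN at a=18/5 m (b=L-a=12/5):
  R_A = Pb²(3a+b)/L³ = 17·(12/5)²·(3·(18/5)+(12/5))/6³ = 748/125 kN
  M_A = Pab²/L² = 17·(18/5)·(12/5)²/6² = 1224/125 kN·m
  R_B = Pa²(a+3b)/L³ = 17·(18/5)²·((18/5)+3·(12/5))/6³ = 1377/125 kN
  M_B = -Pa²b/L² = -17·(18/5)²·(12/5)/6² = -1836/125 kN·m
Load 2 — applied couple M₀=9 kN·m at a=4 m (b=L-a=2):
  R_A = 6M₀ab/L³ = 6·9·4·2/6³ = 2 kN
  M_A = M₀b(2a-b)/L² = 9·2·(2·4-2)/6² = 3 kN·m
  R_B = -6M₀ab/L³ = -6·9·4·2/6³ = -2 kN
  M_B = M₀a(2b-a)/L² = 9·4·(2·2-4)/6² = 0 kN·m
Load 3 — uniform load w=4 kN/m over full span:
  R_A = wL/2 = 4·6/2 = 12 kN
  M_A = wL²/12 = 4·6²/12 = 12 kN·m
  R_B = wL/2 = 4·6/2 = 12 kN
  M_B = -wL²/12 = -4·6²/12 = -12 kN·m
Superposition: R_A = 2498/125 kN, M_A = 3099/125 kN·m, R_B = 2627/125 kN, M_B = -3336/125 kN·m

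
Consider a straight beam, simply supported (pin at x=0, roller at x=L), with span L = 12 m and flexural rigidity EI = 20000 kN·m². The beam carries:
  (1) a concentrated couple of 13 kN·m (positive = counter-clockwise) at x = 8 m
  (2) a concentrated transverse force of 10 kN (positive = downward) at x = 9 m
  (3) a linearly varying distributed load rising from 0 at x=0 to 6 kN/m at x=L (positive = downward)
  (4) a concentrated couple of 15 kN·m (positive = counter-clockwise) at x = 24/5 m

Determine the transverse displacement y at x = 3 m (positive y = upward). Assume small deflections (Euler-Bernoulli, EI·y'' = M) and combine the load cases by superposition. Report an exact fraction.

y(3) = -59489/1600000 m

Load 1 — applied couple M₀=13 kN·m at a=8 m (b=L-a=4):
  y_1 = (M₀x³/(6L)+C₁x)/EI  [x≤a] with C₁=M₀(3b²-L²)/(6L)=-52/3 = (13·3³/(6·12)+(-52/3)·3)/20000 = -377/160000 m
Load 2 — point force P=10 kN at a=9 m (b=L-a=3):
  y_2 = -Pbx(L²-b²-x²)/(6LEI)  [x≤a] = -10·3·3·(12²-3²-3²)/(6·12·20000) = -63/8000 m
Load 3 — triangular load w₀=6 kN/m (0→w₀ over full span):
  y_3 = -w₀x(7L⁴-10L²x²+3x⁴)/(360LEI) = -6·3·(7·12⁴-10·12²·3²+3·3⁴)/(360·12·20000) = -8829/320000 m
Load 4 — applied couple M₀=15 kN·m at a=24/5 m (b=L-a=36/5):
  y_4 = (M₀x³/(6L)+C₁x)/EI  [x≤a] with C₁=M₀(3b²-L²)/(6L)=12/5 = (15·3³/(6·12)+(12/5)·3)/20000 = 513/800000 m
Superposition: y = Σ y_i = -59489/1600000 m ≈ -0.037181 m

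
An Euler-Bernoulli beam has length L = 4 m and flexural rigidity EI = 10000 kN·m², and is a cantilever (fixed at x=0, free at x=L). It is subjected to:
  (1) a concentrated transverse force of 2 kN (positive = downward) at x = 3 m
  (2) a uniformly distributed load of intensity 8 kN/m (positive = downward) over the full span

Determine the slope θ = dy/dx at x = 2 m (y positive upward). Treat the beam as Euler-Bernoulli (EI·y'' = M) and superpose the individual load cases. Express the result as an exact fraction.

Load 1 — point force P=2 kN at a=3 m (b=L-a=1):
  θ_1 = -Px(2a-x)/(2EI)  [x≤a] = -2·2·(2·3-2)/(2·10000) = -1/1250 rad
Load 2 — uniform load w=8 kN/m over full span:
  θ_2 = -wx(x²-3Lx+3L²)/(6EI) = -8·2·(2²-3·4·2+3·4²)/(6·10000) = -14/1875 rad
Superposition: θ = Σ θ_i = -31/3750 rad ≈ -0.008267 rad

θ(2) = -31/3750 rad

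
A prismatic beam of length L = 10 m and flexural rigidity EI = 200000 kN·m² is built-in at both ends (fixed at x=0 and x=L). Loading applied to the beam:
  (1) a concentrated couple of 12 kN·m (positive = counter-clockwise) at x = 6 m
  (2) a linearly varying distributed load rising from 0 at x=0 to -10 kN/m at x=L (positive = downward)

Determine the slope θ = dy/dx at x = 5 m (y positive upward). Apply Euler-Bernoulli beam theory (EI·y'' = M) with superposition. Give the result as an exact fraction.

θ(5) = 913/24000000 rad

Load 1 — applied couple M₀=12 kN·m at a=6 m (b=L-a=4):
  θ_1 = (R_Ax²/2 - M_Ax)/EI  [x≤a] with R_A=216/125, M_A=96/25 = ((216/125)·5²/2 - (96/25)·5)/200000 = 3/250000 rad
Load 2 — triangular load w₀=-10 kN/m (0→w₀ over full span):
  θ_2 = -w₀(2x(L-x)(L-2x)(x+2L)+x²(L-x)²)/(120LEI) = -(-10)·(2·5·(10-5)·(10-2·5)·(5+2·10)+5²·(10-5)²)/(120·10·200000) = 1/38400 rad
Superposition: θ = Σ θ_i = 913/24000000 rad ≈ 0.000038 rad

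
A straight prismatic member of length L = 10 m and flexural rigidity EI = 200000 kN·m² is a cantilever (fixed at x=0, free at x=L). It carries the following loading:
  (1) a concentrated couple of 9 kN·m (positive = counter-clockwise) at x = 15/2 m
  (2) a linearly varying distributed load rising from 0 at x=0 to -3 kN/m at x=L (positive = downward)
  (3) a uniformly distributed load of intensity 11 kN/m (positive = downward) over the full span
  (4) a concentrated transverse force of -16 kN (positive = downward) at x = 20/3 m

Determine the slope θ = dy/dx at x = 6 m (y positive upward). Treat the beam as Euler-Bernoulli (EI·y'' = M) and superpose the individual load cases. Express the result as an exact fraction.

Load 1 — applied couple M₀=9 kN·m at a=15/2 m (b=L-a=5/2):
  θ_1 = M₀x/EI  [x≤a] = 9·6/200000 = 27/100000 rad
Load 2 — triangular load w₀=-3 kN/m (0→w₀ over full span):
  θ_2 = (w₀Lx²/4-w₀L²x/3-w₀x⁴/(24L))/EI = ((-3)·10·6²/4-(-3)·10²·6/3-(-3)·6⁴/(24·10))/200000 = 1731/1000000 rad
Load 3 — uniform load w=11 kN/m over full span:
  θ_3 = -wx(x²-3Lx+3L²)/(6EI) = -11·6·(6²-3·10·6+3·10²)/(6·200000) = -429/50000 rad
Load 4 — point force P=-16 kN at a=20/3 m (b=L-a=10/3):
  θ_4 = -Px(2a-x)/(2EI)  [x≤a] = -(-16)·6·(2·(20/3)-6)/(2·200000) = 11/6250 rad
Superposition: θ = Σ θ_i = -4819/1000000 rad ≈ -0.004819 rad

θ(6) = -4819/1000000 rad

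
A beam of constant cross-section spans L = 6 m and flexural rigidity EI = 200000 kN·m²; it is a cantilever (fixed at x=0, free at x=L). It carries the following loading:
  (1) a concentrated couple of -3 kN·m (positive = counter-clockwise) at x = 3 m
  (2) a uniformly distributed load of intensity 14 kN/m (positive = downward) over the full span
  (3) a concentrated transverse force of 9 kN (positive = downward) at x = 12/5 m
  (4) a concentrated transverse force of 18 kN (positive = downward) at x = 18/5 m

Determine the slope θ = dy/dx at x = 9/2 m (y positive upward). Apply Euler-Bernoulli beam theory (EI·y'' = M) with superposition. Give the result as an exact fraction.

θ(9/2) = -129537/40000000 rad

Load 1 — applied couple M₀=-3 kN·m at a=3 m (b=L-a=3):
  θ_1 = M₀a/EI  [x>a] = (-3)·3/200000 = -9/200000 rad
Load 2 — uniform load w=14 kN/m over full span:
  θ_2 = -wx(x²-3Lx+3L²)/(6EI) = -14·(9/2)·((9/2)²-3·6·(9/2)+3·6²)/(6·200000) = -3969/1600000 rad
Load 3 — point force P=9 kN at a=12/5 m (b=L-a=18/5):
  θ_3 = -Pa²/(2EI)  [x>a] = -9·(12/5)²/(2·200000) = -81/625000 rad
Load 4 — point force P=18 kN at a=18/5 m (b=L-a=12/5):
  θ_4 = -Pa²/(2EI)  [x>a] = -18·(18/5)²/(2·200000) = -729/1250000 rad
Superposition: θ = Σ θ_i = -129537/40000000 rad ≈ -0.003238 rad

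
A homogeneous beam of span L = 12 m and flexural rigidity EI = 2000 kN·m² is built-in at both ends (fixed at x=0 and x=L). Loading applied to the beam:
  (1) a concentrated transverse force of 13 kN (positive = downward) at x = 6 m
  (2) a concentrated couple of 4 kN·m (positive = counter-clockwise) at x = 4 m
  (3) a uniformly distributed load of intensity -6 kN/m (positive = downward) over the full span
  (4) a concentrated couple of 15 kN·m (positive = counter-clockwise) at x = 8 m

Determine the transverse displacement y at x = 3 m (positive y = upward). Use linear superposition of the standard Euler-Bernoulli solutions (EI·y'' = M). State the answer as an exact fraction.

y(3) = 443/8000 m

Load 1 — point force P=13 kN at a=6 m (b=L-a=6):
  y_1 = -Pb²x²(3aL-(3a+b)x)/(6L³EI)  [x≤a] = -13·6²·3²·(3·6·12-(3·6+6)·3)/(6·12³·2000) = -117/4000 m
Load 2 — applied couple M₀=4 kN·m at a=4 m (b=L-a=8):
  y_2 = (R_Ax³/6 - M_Ax²/2)/EI  [x≤a] with R_A=4/9, M_A=0 = ((4/9)·3³/6 - 0·3²/2)/2000 = 1/1000 m
Load 3 — uniform load w=-6 kN/m over full span:
  y_3 = -wx²(L-x)²/(24EI) = -(-6)·3²·(12-3)²/(24·2000) = 729/8000 m
Load 4 — applied couple M₀=15 kN·m at a=8 m (b=L-a=4):
  y_4 = (R_Ax³/6 - M_Ax²/2)/EI  [x≤a] with R_A=5/3, M_A=5 = ((5/3)·3³/6 - 5·3²/2)/2000 = -3/400 m
Superposition: y = Σ y_i = 443/8000 m ≈ 0.055375 m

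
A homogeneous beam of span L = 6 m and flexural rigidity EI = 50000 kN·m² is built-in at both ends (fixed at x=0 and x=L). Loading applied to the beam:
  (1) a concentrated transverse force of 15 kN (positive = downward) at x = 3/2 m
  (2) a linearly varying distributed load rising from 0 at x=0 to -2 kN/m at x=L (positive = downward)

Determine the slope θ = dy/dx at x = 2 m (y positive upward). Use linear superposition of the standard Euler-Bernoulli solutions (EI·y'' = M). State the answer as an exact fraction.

Load 1 — point force P=15 kN at a=3/2 m (b=L-a=9/2):
  θ_1 = Pa²(L-x)(2bL-(3b+a)(L-x))/(2L³EI)  [x>a] = 15·(3/2)²·(6-2)·(2·(9/2)·6-(3·(9/2)+(3/2))·(6-2))/(2·6³·50000) = -3/80000 rad
Load 2 — triangular load w₀=-2 kN/m (0→w₀ over full span):
  θ_2 = -w₀(2x(L-x)(L-2x)(x+2L)+x²(L-x)²)/(120LEI) = -(-2)·(2·2·(6-2)·(6-2·2)·(2+2·6)+2²·(6-2)²)/(120·6·50000) = 4/140625 rad
Superposition: θ = Σ θ_i = -163/18000000 rad ≈ -0.000009 rad

θ(2) = -163/18000000 rad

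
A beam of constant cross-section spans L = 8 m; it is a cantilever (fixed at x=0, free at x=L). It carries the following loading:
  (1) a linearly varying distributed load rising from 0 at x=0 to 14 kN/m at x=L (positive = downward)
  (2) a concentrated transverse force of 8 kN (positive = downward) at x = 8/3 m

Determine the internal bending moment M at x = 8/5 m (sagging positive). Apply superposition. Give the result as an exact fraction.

M(8/5) = -82048/375 kN·m

Load 1 — triangular load w₀=14 kN/m (0→w₀ over full span):
  M_1 = w₀Lx/2 - w₀L²/3 - w₀x³/(6L) = 14·8·(8/5)/2 - 14·8²/3 - 14·(8/5)³/(6·8) = -78848/375 kN·m
Load 2 — point force P=8 kN at a=8/3 m (b=L-a=16/3):
  M_2 = -P(a-x)  [x≤a] = -8·((8/3)-(8/5)) = -128/15 kN·m
Superposition: M = Σ M_i = -82048/375 kN·m ≈ -218.794667 kN·m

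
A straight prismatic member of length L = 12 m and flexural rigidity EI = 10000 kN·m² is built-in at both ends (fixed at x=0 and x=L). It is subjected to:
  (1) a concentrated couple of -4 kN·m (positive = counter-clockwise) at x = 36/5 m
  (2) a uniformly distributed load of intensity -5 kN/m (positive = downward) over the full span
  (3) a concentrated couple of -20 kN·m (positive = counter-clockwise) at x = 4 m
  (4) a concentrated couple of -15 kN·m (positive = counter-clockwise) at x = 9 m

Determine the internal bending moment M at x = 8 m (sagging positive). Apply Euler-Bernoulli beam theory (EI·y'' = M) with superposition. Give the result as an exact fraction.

Load 1 — applied couple M₀=-4 kN·m at a=36/5 m (b=L-a=24/5):
  M_1 = R_Ax - M_A - M₀  [x>a] with R_A=-12/25, M_A=-32/25 = (-12/25)·8 - (-32/25) - (-4) = 36/25 kN·m
Load 2 — uniform load w=-5 kN/m over full span:
  M_2 = wLx/2 - wL²/12 - wx²/2 = (-5)·12·8/2 - (-5)·12²/12 - (-5)·8²/2 = -20 kN·m
Load 3 — applied couple M₀=-20 kN·m at a=4 m (b=L-a=8):
  M_3 = R_Ax - M_A - M₀  [x>a] with R_A=-20/9, M_A=0 = (-20/9)·8 - 0 - (-20) = 20/9 kN·m
Load 4 — applied couple M₀=-15 kN·m at a=9 m (b=L-a=3):
  M_4 = R_Ax - M_A  [x≤a] with R_A=-45/32, M_A=-75/16 = (-45/32)·8 - (-75/16) = -105/16 kN·m
Superposition: M = Σ M_i = -82441/3600 kN·m ≈ -22.900278 kN·m

M(8) = -82441/3600 kN·m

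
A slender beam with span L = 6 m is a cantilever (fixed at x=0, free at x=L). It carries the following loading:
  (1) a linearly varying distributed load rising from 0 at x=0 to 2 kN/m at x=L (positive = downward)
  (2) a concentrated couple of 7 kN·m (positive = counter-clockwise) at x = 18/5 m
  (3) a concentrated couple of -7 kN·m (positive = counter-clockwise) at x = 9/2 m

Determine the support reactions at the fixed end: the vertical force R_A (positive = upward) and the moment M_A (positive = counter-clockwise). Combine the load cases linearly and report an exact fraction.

Load 1 — triangular load w₀=2 kN/m (0→w₀ over full span):
  R_A = w₀L/2 = 2·6/2 = 6 kN
  M_A = w₀L²/3 = 2·6²/3 = 24 kN·m
Load 2 — applied couple M₀=7 kN·m at a=18/5 m (b=L-a=12/5):
  R_A = 0 kN
  M_A = -M₀ = -7 kN·m
Load 3 — applied couple M₀=-7 kN·m at a=9/2 m (b=L-a=3/2):
  R_A = 0 kN
  M_A = -M₀ = -(-7) = 7 kN·m
Superposition: R_A = 6 kN, M_A = 24 kN·m

R_A = 6 kN, M_A = 24 kN·m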